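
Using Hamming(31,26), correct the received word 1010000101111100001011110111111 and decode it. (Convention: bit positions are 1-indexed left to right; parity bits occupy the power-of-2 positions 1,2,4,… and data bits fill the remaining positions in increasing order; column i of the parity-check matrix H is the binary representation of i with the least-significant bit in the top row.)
Syndrome s = H · r^T (mod 2), r = 1010000101111100001011110111111:
  s[0] = (1010101010101010101010101010101)·(1010000101111100001011110111111) mod 2 = 1+0+1+0+0+0+0+0+0+0+1+0+1+0+0+0+0+0+1+0+1+0+1+0+0+0+1+0+1+0+1 mod 2 = 0
  s[1] = (0110011001100110011001100110011)·(1010000101111100001011110111111) mod 2 = 0+0+1+0+0+0+0+0+0+1+1+0+0+1+0+0+0+0+1+0+0+1+1+0+0+1+1+0+0+1+1 mod 2 = 1
  s[2] = (0001111000011110000111100001111)·(1010000101111100001011110111111) mod 2 = 0+0+0+0+0+0+0+0+0+0+0+1+1+1+0+0+0+0+0+0+1+1+1+0+0+0+0+1+1+1+1 mod 2 = 0
  s[3] = (0000000111111110000000011111111)·(1010000101111100001011110111111) mod 2 = 0+0+0+0+0+0+0+1+0+1+1+1+1+1+0+0+0+0+0+0+0+0+0+1+0+1+1+1+1+1+1 mod 2 = 1
  s[4] = (0000000000000001111111111111111)·(1010000101111100001011110111111) mod 2 = 0+0+0+0+0+0+0+0+0+0+0+0+0+0+0+0+0+0+1+0+1+1+1+1+0+1+1+1+1+1+1 mod 2 = 1
Syndrome = 01011
Column 26 of H equals this syndrome → error at bit 26 (1-indexed).
Flip bit 26: 1010000101111100001011110111111 → 1010000101111100001011110011111
Extract data bits at positions {3,5,6,7,9,10,11,12,13,14,15,17,18,19,20,21,22,23,24,25,26,27,28,29,30,31}: 10000111110001011110011111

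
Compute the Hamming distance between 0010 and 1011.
XOR = 1001, count of 1s = 2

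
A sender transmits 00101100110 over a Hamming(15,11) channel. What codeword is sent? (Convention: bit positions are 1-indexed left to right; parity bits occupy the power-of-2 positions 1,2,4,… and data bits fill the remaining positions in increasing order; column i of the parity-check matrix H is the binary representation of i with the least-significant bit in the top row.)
Codeword c = d · G (mod 2), d = 00101100110:
  c[0] = d·G[:,0] = (00101100110)·(11011010101) mod 2 = 0+0+0+0+1+0+0+0+1+0+0 mod 2 = 0
  c[1] = d·G[:,1] = (00101100110)·(10110110011) mod 2 = 0+0+1+0+0+1+0+0+0+1+0 mod 2 = 1
  c[2] = d·G[:,2] = (00101100110)·(10000000000) mod 2 = 0+0+0+0+0+0+0+0+0+0+0 mod 2 = 0
  c[3] = d·G[:,3] = (00101100110)·(01110001111) mod 2 = 0+0+1+0+0+0+0+0+1+1+0 mod 2 = 1
  c[4] = d·G[:,4] = (00101100110)·(01000000000) mod 2 = 0+0+0+0+0+0+0+0+0+0+0 mod 2 = 0
  c[5] = d·G[:,5] = (00101100110)·(00100000000) mod 2 = 0+0+1+0+0+0+0+0+0+0+0 mod 2 = 1
  c[6] = d·G[:,6] = (00101100110)·(00010000000) mod 2 = 0+0+0+0+0+0+0+0+0+0+0 mod 2 = 0
  c[7] = d·G[:,7] = (00101100110)·(00001111111) mod 2 = 0+0+0+0+1+1+0+0+1+1+0 mod 2 = 0
  c[8] = d·G[:,8] = (00101100110)·(00001000000) mod 2 = 0+0+0+0+1+0+0+0+0+0+0 mod 2 = 1
  c[9] = d·G[:,9] = (00101100110)·(00000100000) mod 2 = 0+0+0+0+0+1+0+0+0+0+0 mod 2 = 1
  c[10] = d·G[:,10] = (00101100110)·(00000010000) mod 2 = 0+0+0+0+0+0+0+0+0+0+0 mod 2 = 0
  c[11] = d·G[:,11] = (00101100110)·(00000001000) mod 2 = 0+0+0+0+0+0+0+0+0+0+0 mod 2 = 0
  c[12] = d·G[:,12] = (00101100110)·(00000000100) mod 2 = 0+0+0+0+0+0+0+0+1+0+0 mod 2 = 1
  c[13] = d·G[:,13] = (00101100110)·(00000000010) mod 2 = 0+0+0+0+0+0+0+0+0+1+0 mod 2 = 1
  c[14] = d·G[:,14] = (00101100110)·(00000000001) mod 2 = 0+0+0+0+0+0+0+0+0+0+0 mod 2 = 0
Codeword = 010101001100110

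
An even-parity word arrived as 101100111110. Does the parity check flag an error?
Sum of received bits: 1+0+1+1+0+0+1+1+1+1+1+0 = 8; 8 mod 2 = 0. Result is 0 → no error detected.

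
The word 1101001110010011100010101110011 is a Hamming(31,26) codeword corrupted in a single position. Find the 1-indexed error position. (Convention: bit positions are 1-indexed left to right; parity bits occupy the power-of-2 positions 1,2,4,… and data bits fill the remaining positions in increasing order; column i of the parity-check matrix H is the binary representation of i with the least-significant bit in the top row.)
Syndrome s = H · r^T (mod 2), r = 1101001110010011100010101110011:
  s[0] = (1010101010101010101010101010101)·(1101001110010011100010101110011) mod 2 = 1+0+0+0+0+0+1+0+1+0+0+0+0+0+1+0+1+0+0+0+1+0+1+0+1+0+1+0+0+0+1 mod 2 = 0
  s[1] = (0110011001100110011001100110011)·(1101001110010011100010101110011) mod 2 = 0+1+0+0+0+0+1+0+0+0+0+0+0+0+1+0+0+0+0+0+0+0+1+0+0+1+1+0+0+1+1 mod 2 = 0
  s[2] = (0001111000011110000111100001111)·(1101001110010011100010101110011) mod 2 = 0+0+0+1+0+0+1+0+0+0+0+1+0+0+1+0+0+0+0+0+1+0+1+0+0+0+0+0+0+1+1 mod 2 = 0
  s[3] = (0000000111111110000000011111111)·(1101001110010011100010101110011) mod 2 = 0+0+0+0+0+0+0+1+1+0+0+1+0+0+1+0+0+0+0+0+0+0+0+0+1+1+1+0+0+1+1 mod 2 = 1
  s[4] = (0000000000000001111111111111111)·(1101001110010011100010101110011) mod 2 = 0+0+0+0+0+0+0+0+0+0+0+0+0+0+0+1+1+0+0+0+1+0+1+0+1+1+1+0+0+1+1 mod 2 = 1
Syndrome = 00011
Column i of H is the binary representation of i, so the syndrome is the binary index of the flipped bit.
Read s = 00011 with s[0] as LSB: 0·2^0 + 0·2^1 + 0·2^2 + 1·2^3 + 1·2^4 = 24.
Error is at bit position 24.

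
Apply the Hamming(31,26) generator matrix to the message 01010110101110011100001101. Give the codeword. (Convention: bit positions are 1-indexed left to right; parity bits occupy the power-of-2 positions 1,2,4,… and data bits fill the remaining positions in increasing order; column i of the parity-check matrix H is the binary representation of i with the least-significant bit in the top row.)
Codeword c = d · G (mod 2), d = 01010110101110011100001101:
  c[0] = d·G[:,0] = (01010110101110011100001101)·(11011010101101010101010101) mod 2 = 0+1+0+1+0+0+1+0+1+0+1+1+0+0+0+1+0+1+0+0+0+0+0+1+0+1 mod 2 = 0
  c[1] = d·G[:,1] = (01010110101110011100001101)·(10110110011011001100110011) mod 2 = 0+0+0+1+0+1+1+0+0+0+1+0+1+0+0+0+1+1+0+0+0+0+0+0+0+1 mod 2 = 0
  c[2] = d·G[:,2] = (01010110101110011100001101)·(10000000000000000000000000) mod 2 = 0+0+0+0+0+0+0+0+0+0+0+0+0+0+0+0+0+0+0+0+0+0+0+0+0+0 mod 2 = 0
  c[3] = d·G[:,3] = (01010110101110011100001101)·(01110001111000111100001111) mod 2 = 0+1+0+1+0+0+0+0+1+0+1+0+0+0+0+1+1+1+0+0+0+0+1+1+0+1 mod 2 = 0
  c[4] = d·G[:,4] = (01010110101110011100001101)·(01000000000000000000000000) mod 2 = 0+1+0+0+0+0+0+0+0+0+0+0+0+0+0+0+0+0+0+0+0+0+0+0+0+0 mod 2 = 1
  c[5] = d·G[:,5] = (01010110101110011100001101)·(00100000000000000000000000) mod 2 = 0+0+0+0+0+0+0+0+0+0+0+0+0+0+0+0+0+0+0+0+0+0+0+0+0+0 mod 2 = 0
  c[6] = d·G[:,6] = (01010110101110011100001101)·(00010000000000000000000000) mod 2 = 0+0+0+1+0+0+0+0+0+0+0+0+0+0+0+0+0+0+0+0+0+0+0+0+0+0 mod 2 = 1
  c[7] = d·G[:,7] = (01010110101110011100001101)·(00001111111000000011111111) mod 2 = 0+0+0+0+0+1+1+0+1+0+1+0+0+0+0+0+0+0+0+0+0+0+1+1+0+1 mod 2 = 1
  c[8] = d·G[:,8] = (01010110101110011100001101)·(00001000000000000000000000) mod 2 = 0+0+0+0+0+0+0+0+0+0+0+0+0+0+0+0+0+0+0+0+0+0+0+0+0+0 mod 2 = 0
  c[9] = d·G[:,9] = (01010110101110011100001101)·(00000100000000000000000000) mod 2 = 0+0+0+0+0+1+0+0+0+0+0+0+0+0+0+0+0+0+0+0+0+0+0+0+0+0 mod 2 = 1
  c[10] = d·G[:,10] = (01010110101110011100001101)·(00000010000000000000000000) mod 2 = 0+0+0+0+0+0+1+0+0+0+0+0+0+0+0+0+0+0+0+0+0+0+0+0+0+0 mod 2 = 1
  c[11] = d·G[:,11] = (01010110101110011100001101)·(00000001000000000000000000) mod 2 = 0+0+0+0+0+0+0+0+0+0+0+0+0+0+0+0+0+0+0+0+0+0+0+0+0+0 mod 2 = 0
  c[12] = d·G[:,12] = (01010110101110011100001101)·(00000000100000000000000000) mod 2 = 0+0+0+0+0+0+0+0+1+0+0+0+0+0+0+0+0+0+0+0+0+0+0+0+0+0 mod 2 = 1
  c[13] = d·G[:,13] = (01010110101110011100001101)·(00000000010000000000000000) mod 2 = 0+0+0+0+0+0+0+0+0+0+0+0+0+0+0+0+0+0+0+0+0+0+0+0+0+0 mod 2 = 0
  c[14] = d·G[:,14] = (01010110101110011100001101)·(00000000001000000000000000) mod 2 = 0+0+0+0+0+0+0+0+0+0+1+0+0+0+0+0+0+0+0+0+0+0+0+0+0+0 mod 2 = 1
  c[15] = d·G[:,15] = (01010110101110011100001101)·(00000000000111111111111111) mod 2 = 0+0+0+0+0+0+0+0+0+0+0+1+1+0+0+1+1+1+0+0+0+0+1+1+0+1 mod 2 = 0
  c[16] = d·G[:,16] = (01010110101110011100001101)·(00000000000100000000000000) mod 2 = 0+0+0+0+0+0+0+0+0+0+0+1+0+0+0+0+0+0+0+0+0+0+0+0+0+0 mod 2 = 1
  c[17] = d·G[:,17] = (01010110101110011100001101)·(00000000000010000000000000) mod 2 = 0+0+0+0+0+0+0+0+0+0+0+0+1+0+0+0+0+0+0+0+0+0+0+0+0+0 mod 2 = 1
  c[18] = d·G[:,18] = (01010110101110011100001101)·(00000000000001000000000000) mod 2 = 0+0+0+0+0+0+0+0+0+0+0+0+0+0+0+0+0+0+0+0+0+0+0+0+0+0 mod 2 = 0
  c[19] = d·G[:,19] = (01010110101110011100001101)·(00000000000000100000000000) mod 2 = 0+0+0+0+0+0+0+0+0+0+0+0+0+0+0+0+0+0+0+0+0+0+0+0+0+0 mod 2 = 0
  c[20] = d·G[:,20] = (01010110101110011100001101)·(00000000000000010000000000) mod 2 = 0+0+0+0+0+0+0+0+0+0+0+0+0+0+0+1+0+0+0+0+0+0+0+0+0+0 mod 2 = 1
  c[21] = d·G[:,21] = (01010110101110011100001101)·(00000000000000001000000000) mod 2 = 0+0+0+0+0+0+0+0+0+0+0+0+0+0+0+0+1+0+0+0+0+0+0+0+0+0 mod 2 = 1
  c[22] = d·G[:,22] = (01010110101110011100001101)·(00000000000000000100000000) mod 2 = 0+0+0+0+0+0+0+0+0+0+0+0+0+0+0+0+0+1+0+0+0+0+0+0+0+0 mod 2 = 1
  c[23] = d·G[:,23] = (01010110101110011100001101)·(00000000000000000010000000) mod 2 = 0+0+0+0+0+0+0+0+0+0+0+0+0+0+0+0+0+0+0+0+0+0+0+0+0+0 mod 2 = 0
  c[24] = d·G[:,24] = (01010110101110011100001101)·(00000000000000000001000000) mod 2 = 0+0+0+0+0+0+0+0+0+0+0+0+0+0+0+0+0+0+0+0+0+0+0+0+0+0 mod 2 = 0
  c[25] = d·G[:,25] = (01010110101110011100001101)·(00000000000000000000100000) mod 2 = 0+0+0+0+0+0+0+0+0+0+0+0+0+0+0+0+0+0+0+0+0+0+0+0+0+0 mod 2 = 0
  c[26] = d·G[:,26] = (01010110101110011100001101)·(00000000000000000000010000) mod 2 = 0+0+0+0+0+0+0+0+0+0+0+0+0+0+0+0+0+0+0+0+0+0+0+0+0+0 mod 2 = 0
  c[27] = d·G[:,27] = (01010110101110011100001101)·(00000000000000000000001000) mod 2 = 0+0+0+0+0+0+0+0+0+0+0+0+0+0+0+0+0+0+0+0+0+0+1+0+0+0 mod 2 = 1
  c[28] = d·G[:,28] = (01010110101110011100001101)·(00000000000000000000000100) mod 2 = 0+0+0+0+0+0+0+0+0+0+0+0+0+0+0+0+0+0+0+0+0+0+0+1+0+0 mod 2 = 1
  c[29] = d·G[:,29] = (01010110101110011100001101)·(00000000000000000000000010) mod 2 = 0+0+0+0+0+0+0+0+0+0+0+0+0+0+0+0+0+0+0+0+0+0+0+0+0+0 mod 2 = 0
  c[30] = d·G[:,30] = (01010110101110011100001101)·(00000000000000000000000001) mod 2 = 0+0+0+0+0+0+0+0+0+0+0+0+0+0+0+0+0+0+0+0+0+0+0+0+0+1 mod 2 = 1
Codeword = 0000101101101010110011100001101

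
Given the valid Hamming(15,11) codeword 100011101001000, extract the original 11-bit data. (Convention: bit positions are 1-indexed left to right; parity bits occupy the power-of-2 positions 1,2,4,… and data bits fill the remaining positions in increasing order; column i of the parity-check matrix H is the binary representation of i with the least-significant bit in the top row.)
Parity bits occupy power-of-2 positions; data bits are at positions {3,5,6,7,9,10,11,12,13,14,15} (1-indexed).
Extract: c[3]=0 c[5]=1 c[6]=1 c[7]=1 c[9]=1 c[10]=0 c[11]=0 c[12]=1 c[13]=0 c[14]=0 c[15]=0
Data = 01111001000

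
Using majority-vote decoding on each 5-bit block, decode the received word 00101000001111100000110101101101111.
Split into 5-bit blocks and majority-vote each:
  block 1 = 00101: 2 ones, 3 zeros → 0
  block 2 = 00000: 0 ones, 5 zeros → 0
  block 3 = 11111: 5 ones, 0 zeros → 1
  block 4 = 00000: 0 ones, 5 zeros → 0
  block 5 = 11010: 3 ones, 2 zeros → 1
  block 6 = 11011: 4 ones, 1 zeros → 1
  block 7 = 01111: 4 ones, 1 zeros → 1
Decoded = 0010111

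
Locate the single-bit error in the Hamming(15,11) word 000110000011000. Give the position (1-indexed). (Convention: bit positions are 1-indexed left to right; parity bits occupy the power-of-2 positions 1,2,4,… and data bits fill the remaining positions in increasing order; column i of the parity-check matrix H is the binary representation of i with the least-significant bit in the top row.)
Syndrome s = H · r^T (mod 2), r = 000110000011000:
  s[0] = (101010101010101)·(000110000011000) mod 2 = 0+0+0+0+1+0+0+0+0+0+1+0+0+0+0 mod 2 = 0
  s[1] = (011001100110011)·(000110000011000) mod 2 = 0+0+0+0+0+0+0+0+0+0+1+0+0+0+0 mod 2 = 1
  s[2] = (000111100001111)·(000110000011000) mod 2 = 0+0+0+1+1+0+0+0+0+0+0+1+0+0+0 mod 2 = 1
  s[3] = (000000011111111)·(000110000011000) mod 2 = 0+0+0+0+0+0+0+0+0+0+1+1+0+0+0 mod 2 = 0
Syndrome = 0110
Column i of H is the binary representation of i, so the syndrome is the binary index of the flipped bit.
Read s = 0110 with s[0] as LSB: 0·2^0 + 1·2^1 + 1·2^2 + 0·2^3 = 6.
Error is at bit position 6.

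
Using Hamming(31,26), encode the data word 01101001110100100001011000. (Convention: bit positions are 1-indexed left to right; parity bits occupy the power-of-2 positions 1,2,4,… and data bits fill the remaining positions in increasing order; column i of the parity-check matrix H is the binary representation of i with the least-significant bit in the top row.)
Codeword c = d · G (mod 2), d = 01101001110100100001011000:
  c[0] = d·G[:,0] = (01101001110100100001011000)·(11011010101101010101010101) mod 2 = 0+1+0+0+1+0+0+0+1+0+0+1+0+0+0+0+0+0+0+1+0+1+0+0+0+0 mod 2 = 0
  c[1] = d·G[:,1] = (01101001110100100001011000)·(10110110011011001100110011) mod 2 = 0+0+1+0+0+0+0+0+0+1+0+0+0+0+0+0+0+0+0+0+0+1+0+0+0+0 mod 2 = 1
  c[2] = d·G[:,2] = (01101001110100100001011000)·(10000000000000000000000000) mod 2 = 0+0+0+0+0+0+0+0+0+0+0+0+0+0+0+0+0+0+0+0+0+0+0+0+0+0 mod 2 = 0
  c[3] = d·G[:,3] = (01101001110100100001011000)·(01110001111000111100001111) mod 2 = 0+1+1+0+0+0+0+1+1+1+0+0+0+0+1+0+0+0+0+0+0+0+1+0+0+0 mod 2 = 1
  c[4] = d·G[:,4] = (01101001110100100001011000)·(01000000000000000000000000) mod 2 = 0+1+0+0+0+0+0+0+0+0+0+0+0+0+0+0+0+0+0+0+0+0+0+0+0+0 mod 2 = 1
  c[5] = d·G[:,5] = (01101001110100100001011000)·(00100000000000000000000000) mod 2 = 0+0+1+0+0+0+0+0+0+0+0+0+0+0+0+0+0+0+0+0+0+0+0+0+0+0 mod 2 = 1
  c[6] = d·G[:,6] = (01101001110100100001011000)·(00010000000000000000000000) mod 2 = 0+0+0+0+0+0+0+0+0+0+0+0+0+0+0+0+0+0+0+0+0+0+0+0+0+0 mod 2 = 0
  c[7] = d·G[:,7] = (01101001110100100001011000)·(00001111111000000011111111) mod 2 = 0+0+0+0+1+0+0+1+1+1+0+0+0+0+0+0+0+0+0+1+0+1+1+0+0+0 mod 2 = 1
  c[8] = d·G[:,8] = (01101001110100100001011000)·(00001000000000000000000000) mod 2 = 0+0+0+0+1+0+0+0+0+0+0+0+0+0+0+0+0+0+0+0+0+0+0+0+0+0 mod 2 = 1
  c[9] = d·G[:,9] = (01101001110100100001011000)·(00000100000000000000000000) mod 2 = 0+0+0+0+0+0+0+0+0+0+0+0+0+0+0+0+0+0+0+0+0+0+0+0+0+0 mod 2 = 0
  c[10] = d·G[:,10] = (01101001110100100001011000)·(00000010000000000000000000) mod 2 = 0+0+0+0+0+0+0+0+0+0+0+0+0+0+0+0+0+0+0+0+0+0+0+0+0+0 mod 2 = 0
  c[11] = d·G[:,11] = (01101001110100100001011000)·(00000001000000000000000000) mod 2 = 0+0+0+0+0+0+0+1+0+0+0+0+0+0+0+0+0+0+0+0+0+0+0+0+0+0 mod 2 = 1
  c[12] = d·G[:,12] = (01101001110100100001011000)·(00000000100000000000000000) mod 2 = 0+0+0+0+0+0+0+0+1+0+0+0+0+0+0+0+0+0+0+0+0+0+0+0+0+0 mod 2 = 1
  c[13] = d·G[:,13] = (01101001110100100001011000)·(00000000010000000000000000) mod 2 = 0+0+0+0+0+0+0+0+0+1+0+0+0+0+0+0+0+0+0+0+0+0+0+0+0+0 mod 2 = 1
  c[14] = d·G[:,14] = (01101001110100100001011000)·(00000000001000000000000000) mod 2 = 0+0+0+0+0+0+0+0+0+0+0+0+0+0+0+0+0+0+0+0+0+0+0+0+0+0 mod 2 = 0
  c[15] = d·G[:,15] = (01101001110100100001011000)·(00000000000111111111111111) mod 2 = 0+0+0+0+0+0+0+0+0+0+0+1+0+0+1+0+0+0+0+1+0+1+1+0+0+0 mod 2 = 1
  c[16] = d·G[:,16] = (01101001110100100001011000)·(00000000000100000000000000) mod 2 = 0+0+0+0+0+0+0+0+0+0+0+1+0+0+0+0+0+0+0+0+0+0+0+0+0+0 mod 2 = 1
  c[17] = d·G[:,17] = (01101001110100100001011000)·(00000000000010000000000000) mod 2 = 0+0+0+0+0+0+0+0+0+0+0+0+0+0+0+0+0+0+0+0+0+0+0+0+0+0 mod 2 = 0
  c[18] = d·G[:,18] = (01101001110100100001011000)·(00000000000001000000000000) mod 2 = 0+0+0+0+0+0+0+0+0+0+0+0+0+0+0+0+0+0+0+0+0+0+0+0+0+0 mod 2 = 0
  c[19] = d·G[:,19] = (01101001110100100001011000)·(00000000000000100000000000) mod 2 = 0+0+0+0+0+0+0+0+0+0+0+0+0+0+1+0+0+0+0+0+0+0+0+0+0+0 mod 2 = 1
  c[20] = d·G[:,20] = (01101001110100100001011000)·(00000000000000010000000000) mod 2 = 0+0+0+0+0+0+0+0+0+0+0+0+0+0+0+0+0+0+0+0+0+0+0+0+0+0 mod 2 = 0
  c[21] = d·G[:,21] = (01101001110100100001011000)·(00000000000000001000000000) mod 2 = 0+0+0+0+0+0+0+0+0+0+0+0+0+0+0+0+0+0+0+0+0+0+0+0+0+0 mod 2 = 0
  c[22] = d·G[:,22] = (01101001110100100001011000)·(00000000000000000100000000) mod 2 = 0+0+0+0+0+0+0+0+0+0+0+0+0+0+0+0+0+0+0+0+0+0+0+0+0+0 mod 2 = 0
  c[23] = d·G[:,23] = (01101001110100100001011000)·(00000000000000000010000000) mod 2 = 0+0+0+0+0+0+0+0+0+0+0+0+0+0+0+0+0+0+0+0+0+0+0+0+0+0 mod 2 = 0
  c[24] = d·G[:,24] = (01101001110100100001011000)·(00000000000000000001000000) mod 2 = 0+0+0+0+0+0+0+0+0+0+0+0+0+0+0+0+0+0+0+1+0+0+0+0+0+0 mod 2 = 1
  c[25] = d·G[:,25] = (01101001110100100001011000)·(00000000000000000000100000) mod 2 = 0+0+0+0+0+0+0+0+0+0+0+0+0+0+0+0+0+0+0+0+0+0+0+0+0+0 mod 2 = 0
  c[26] = d·G[:,26] = (01101001110100100001011000)·(00000000000000000000010000) mod 2 = 0+0+0+0+0+0+0+0+0+0+0+0+0+0+0+0+0+0+0+0+0+1+0+0+0+0 mod 2 = 1
  c[27] = d·G[:,27] = (01101001110100100001011000)·(00000000000000000000001000) mod 2 = 0+0+0+0+0+0+0+0+0+0+0+0+0+0+0+0+0+0+0+0+0+0+1+0+0+0 mod 2 = 1
  c[28] = d·G[:,28] = (01101001110100100001011000)·(00000000000000000000000100) mod 2 = 0+0+0+0+0+0+0+0+0+0+0+0+0+0+0+0+0+0+0+0+0+0+0+0+0+0 mod 2 = 0
  c[29] = d·G[:,29] = (01101001110100100001011000)·(00000000000000000000000010) mod 2 = 0+0+0+0+0+0+0+0+0+0+0+0+0+0+0+0+0+0+0+0+0+0+0+0+0+0 mod 2 = 0
  c[30] = d·G[:,30] = (01101001110100100001011000)·(00000000000000000000000001) mod 2 = 0+0+0+0+0+0+0+0+0+0+0+0+0+0+0+0+0+0+0+0+0+0+0+0+0+0 mod 2 = 0
Codeword = 0101110110011101100100001011000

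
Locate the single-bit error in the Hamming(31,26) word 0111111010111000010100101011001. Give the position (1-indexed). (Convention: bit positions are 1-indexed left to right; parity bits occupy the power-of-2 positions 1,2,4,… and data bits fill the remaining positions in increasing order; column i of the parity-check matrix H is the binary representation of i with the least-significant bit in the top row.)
Syndrome s = H · r^T (mod 2), r = 0111111010111000010100101011001:
  s[0] = (1010101010101010101010101010101)·(0111111010111000010100101011001) mod 2 = 0+0+1+0+1+0+1+0+1+0+1+0+1+0+0+0+0+0+0+0+0+0+1+0+1+0+1+0+0+0+1 mod 2 = 0
  s[1] = (0110011001100110011001100110011)·(0111111010111000010100101011001) mod 2 = 0+1+1+0+0+1+1+0+0+0+1+0+0+0+0+0+0+1+0+0+0+0+1+0+0+0+1+0+0+0+1 mod 2 = 1
  s[2] = (0001111000011110000111100001111)·(0111111010111000010100101011001) mod 2 = 0+0+0+1+1+1+1+0+0+0+0+1+1+0+0+0+0+0+0+1+0+0+1+0+0+0+0+1+0+0+1 mod 2 = 0
  s[3] = (0000000111111110000000011111111)·(0111111010111000010100101011001) mod 2 = 0+0+0+0+0+0+0+0+1+0+1+1+1+0+0+0+0+0+0+0+0+0+0+0+1+0+1+1+0+0+1 mod 2 = 0
  s[4] = (0000000000000001111111111111111)·(0111111010111000010100101011001) mod 2 = 0+0+0+0+0+0+0+0+0+0+0+0+0+0+0+0+0+1+0+1+0+0+1+0+1+0+1+1+0+0+1 mod 2 = 1
Syndrome = 01001
Column i of H is the binary representation of i, so the syndrome is the binary index of the flipped bit.
Read s = 01001 with s[0] as LSB: 0·2^0 + 1·2^1 + 0·2^2 + 0·2^3 + 1·2^4 = 18.
Error is at bit position 18.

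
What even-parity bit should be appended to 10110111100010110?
Sum of data bits: 1+0+1+1+0+1+1+1+1+0+0+0+1+0+1+1+0 = 10.
10 mod 2 = 0, so parity bit = 0.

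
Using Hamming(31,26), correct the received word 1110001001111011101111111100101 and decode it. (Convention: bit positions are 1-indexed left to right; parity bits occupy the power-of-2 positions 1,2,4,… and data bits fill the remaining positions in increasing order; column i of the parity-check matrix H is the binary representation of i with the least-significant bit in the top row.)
Syndrome s = H · r^T (mod 2), r = 1110001001111011101111111100101:
  s[0] = (1010101010101010101010101010101)·(1110001001111011101111111100101) mod 2 = 1+0+1+0+0+0+1+0+0+0+1+0+1+0+1+0+1+0+1+0+1+0+1+0+1+0+0+0+1+0+1 mod 2 = 1
  s[1] = (0110011001100110011001100110011)·(1110001001111011101111111100101) mod 2 = 0+1+1+0+0+0+1+0+0+1+1+0+0+0+1+0+0+0+1+0+0+1+1+0+0+1+0+0+0+0+1 mod 2 = 1
  s[2] = (0001111000011110000111100001111)·(1110001001111011101111111100101) mod 2 = 0+0+0+0+0+0+1+0+0+0+0+1+1+0+1+0+0+0+0+1+1+1+1+0+0+0+0+0+1+0+1 mod 2 = 0
  s[3] = (0000000111111110000000011111111)·(1110001001111011101111111100101) mod 2 = 0+0+0+0+0+0+0+0+0+1+1+1+1+0+1+0+0+0+0+0+0+0+0+1+1+1+0+0+1+0+1 mod 2 = 0
  s[4] = (0000000000000001111111111111111)·(1110001001111011101111111100101) mod 2 = 0+0+0+0+0+0+0+0+0+0+0+0+0+0+0+1+1+0+1+1+1+1+1+1+1+1+0+0+1+0+1 mod 2 = 0
Syndrome = 11000
Column 3 of H equals this syndrome → error at bit 3 (1-indexed).
Flip bit 3: 1110001001111011101111111100101 → 1100001001111011101111111100101
Extract data bits at positions {3,5,6,7,9,10,11,12,13,14,15,17,18,19,20,21,22,23,24,25,26,27,28,29,30,31}: 00010111101101111111100101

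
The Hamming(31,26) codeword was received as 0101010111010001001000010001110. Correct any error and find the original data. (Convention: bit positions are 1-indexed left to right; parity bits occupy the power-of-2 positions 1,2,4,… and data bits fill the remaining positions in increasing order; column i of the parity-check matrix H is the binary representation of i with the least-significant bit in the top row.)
Syndrome s = H · r^T (mod 2), r = 0101010111010001001000010001110:
  s[0] = (1010101010101010101010101010101)·(0101010111010001001000010001110) mod 2 = 0+0+0+0+0+0+0+0+1+0+0+0+0+0+0+0+0+0+1+0+0+0+0+0+0+0+0+0+1+0+0 mod 2 = 1
  s[1] = (0110011001100110011001100110011)·(0101010111010001001000010001110) mod 2 = 0+1+0+0+0+1+0+0+0+1+0+0+0+0+0+0+0+0+1+0+0+0+0+0+0+0+0+0+0+1+0 mod 2 = 1
  s[2] = (0001111000011110000111100001111)·(0101010111010001001000010001110) mod 2 = 0+0+0+1+0+1+0+0+0+0+0+1+0+0+0+0+0+0+0+0+0+0+0+0+0+0+0+1+1+1+0 mod 2 = 0
  s[3] = (0000000111111110000000011111111)·(0101010111010001001000010001110) mod 2 = 0+0+0+0+0+0+0+1+1+1+0+1+0+0+0+0+0+0+0+0+0+0+0+1+0+0+0+1+1+1+0 mod 2 = 0
  s[4] = (0000000000000001111111111111111)·(0101010111010001001000010001110) mod 2 = 0+0+0+0+0+0+0+0+0+0+0+0+0+0+0+1+0+0+1+0+0+0+0+1+0+0+0+1+1+1+0 mod 2 = 0
Syndrome = 11000
Column 3 of H equals this syndrome → error at bit 3 (1-indexed).
Flip bit 3: 0101010111010001001000010001110 → 0111010111010001001000010001110
Extract data bits at positions {3,5,6,7,9,10,11,12,13,14,15,17,18,19,20,21,22,23,24,25,26,27,28,29,30,31}: 10101101000001000010001110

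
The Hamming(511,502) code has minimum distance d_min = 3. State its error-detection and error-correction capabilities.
Detection only: up to d_min − 1 = 2 errors.
Correction: up to ⌊(d_min − 1)/2⌋ = ⌊2/2⌋ = 1 errors.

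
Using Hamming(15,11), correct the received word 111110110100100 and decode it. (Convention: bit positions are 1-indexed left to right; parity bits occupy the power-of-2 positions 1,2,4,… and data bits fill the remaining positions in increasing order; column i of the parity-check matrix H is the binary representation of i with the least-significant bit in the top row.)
Syndrome s = H · r^T (mod 2), r = 111110110100100:
  s[0] = (101010101010101)·(111110110100100) mod 2 = 1+0+1+0+1+0+1+0+0+0+0+0+1+0+0 mod 2 = 1
  s[1] = (011001100110011)·(111110110100100) mod 2 = 0+1+1+0+0+0+1+0+0+1+0+0+0+0+0 mod 2 = 0
  s[2] = (000111100001111)·(111110110100100) mod 2 = 0+0+0+1+1+0+1+0+0+0+0+0+1+0+0 mod 2 = 0
  s[3] = (000000011111111)·(111110110100100) mod 2 = 0+0+0+0+0+0+0+1+0+1+0+0+1+0+0 mod 2 = 1
Syndrome = 1001
Column 9 of H equals this syndrome → error at bit 9 (1-indexed).
Flip bit 9: 111110110100100 → 111110111100100
Extract data bits at positions {3,5,6,7,9,10,11,12,13,14,15}: 11011100100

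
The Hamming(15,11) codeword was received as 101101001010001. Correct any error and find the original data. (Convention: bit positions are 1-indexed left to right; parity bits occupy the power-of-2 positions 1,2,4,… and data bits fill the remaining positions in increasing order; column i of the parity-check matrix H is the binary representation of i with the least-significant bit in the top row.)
Syndrome s = H · r^T (mod 2), r = 101101001010001:
  s[0] = (101010101010101)·(101101001010001) mod 2 = 1+0+1+0+0+0+0+0+1+0+1+0+0+0+1 mod 2 = 1
  s[1] = (011001100110011)·(101101001010001) mod 2 = 0+0+1+0+0+1+0+0+0+0+1+0+0+0+1 mod 2 = 0
  s[2] = (000111100001111)·(101101001010001) mod 2 = 0+0+0+1+0+1+0+0+0+0+0+0+0+0+1 mod 2 = 1
  s[3] = (000000011111111)·(101101001010001) mod 2 = 0+0+0+0+0+0+0+0+1+0+1+0+0+0+1 mod 2 = 1
Syndrome = 1011
Column 13 of H equals this syndrome → error at bit 13 (1-indexed).
Flip bit 13: 101101001010001 → 101101001010101
Extract data bits at positions {3,5,6,7,9,10,11,12,13,14,15}: 10101010101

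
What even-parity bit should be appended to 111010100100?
Sum of data bits: 1+1+1+0+1+0+1+0+0+1+0+0 = 6.
6 mod 2 = 0, so parity bit = 0.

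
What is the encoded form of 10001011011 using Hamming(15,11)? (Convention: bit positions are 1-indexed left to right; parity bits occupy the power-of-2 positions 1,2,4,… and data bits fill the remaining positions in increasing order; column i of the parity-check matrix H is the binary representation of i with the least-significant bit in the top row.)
Codeword c = d · G (mod 2), d = 10001011011:
  c[0] = d·G[:,0] = (10001011011)·(11011010101) mod 2 = 1+0+0+0+1+0+1+0+0+0+1 mod 2 = 0
  c[1] = d·G[:,1] = (10001011011)·(10110110011) mod 2 = 1+0+0+0+0+0+1+0+0+1+1 mod 2 = 0
  c[2] = d·G[:,2] = (10001011011)·(10000000000) mod 2 = 1+0+0+0+0+0+0+0+0+0+0 mod 2 = 1
  c[3] = d·G[:,3] = (10001011011)·(01110001111) mod 2 = 0+0+0+0+0+0+0+1+0+1+1 mod 2 = 1
  c[4] = d·G[:,4] = (10001011011)·(01000000000) mod 2 = 0+0+0+0+0+0+0+0+0+0+0 mod 2 = 0
  c[5] = d·G[:,5] = (10001011011)·(00100000000) mod 2 = 0+0+0+0+0+0+0+0+0+0+0 mod 2 = 0
  c[6] = d·G[:,6] = (10001011011)·(00010000000) mod 2 = 0+0+0+0+0+0+0+0+0+0+0 mod 2 = 0
  c[7] = d·G[:,7] = (10001011011)·(00001111111) mod 2 = 0+0+0+0+1+0+1+1+0+1+1 mod 2 = 1
  c[8] = d·G[:,8] = (10001011011)·(00001000000) mod 2 = 0+0+0+0+1+0+0+0+0+0+0 mod 2 = 1
  c[9] = d·G[:,9] = (10001011011)·(00000100000) mod 2 = 0+0+0+0+0+0+0+0+0+0+0 mod 2 = 0
  c[10] = d·G[:,10] = (10001011011)·(00000010000) mod 2 = 0+0+0+0+0+0+1+0+0+0+0 mod 2 = 1
  c[11] = d·G[:,11] = (10001011011)·(00000001000) mod 2 = 0+0+0+0+0+0+0+1+0+0+0 mod 2 = 1
  c[12] = d·G[:,12] = (10001011011)·(00000000100) mod 2 = 0+0+0+0+0+0+0+0+0+0+0 mod 2 = 0
  c[13] = d·G[:,13] = (10001011011)·(00000000010) mod 2 = 0+0+0+0+0+0+0+0+0+1+0 mod 2 = 1
  c[14] = d·G[:,14] = (10001011011)·(00000000001) mod 2 = 0+0+0+0+0+0+0+0+0+0+1 mod 2 = 1
Codeword = 001100011011011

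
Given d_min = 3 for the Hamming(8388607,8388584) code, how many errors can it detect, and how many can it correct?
Detection only: up to d_min − 1 = 2 errors.
Correction: up to ⌊(d_min − 1)/2⌋ = ⌊2/2⌋ = 1 errors.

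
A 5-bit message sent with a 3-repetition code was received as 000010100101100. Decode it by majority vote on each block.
Split into 3-bit blocks and majority-vote each:
  block 1 = 000: 0 ones, 3 zeros → 0
  block 2 = 010: 1 ones, 2 zeros → 0
  block 3 = 100: 1 ones, 2 zeros → 0
  block 4 = 101: 2 ones, 1 zeros → 1
  block 5 = 100: 1 ones, 2 zeros → 0
Decoded = 00010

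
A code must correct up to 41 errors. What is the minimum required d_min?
Correcting t errors requires d_min ≥ 2t + 1 = 2·41 + 1 = 83.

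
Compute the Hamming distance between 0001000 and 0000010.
XOR = 0001010, count of 1s = 2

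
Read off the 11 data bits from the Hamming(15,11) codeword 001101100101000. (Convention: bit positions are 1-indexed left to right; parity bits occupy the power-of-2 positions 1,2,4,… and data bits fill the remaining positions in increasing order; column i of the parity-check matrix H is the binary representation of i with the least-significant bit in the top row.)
Parity bits occupy power-of-2 positions; data bits are at positions {3,5,6,7,9,10,11,12,13,14,15} (1-indexed).
Extract: c[3]=1 c[5]=0 c[6]=1 c[7]=1 c[9]=0 c[10]=1 c[11]=0 c[12]=1 c[13]=0 c[14]=0 c[15]=0
Data = 10110101000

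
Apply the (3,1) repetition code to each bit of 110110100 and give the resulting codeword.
Repeat each bit 3× and concatenate:
1→111  1→111  0→000  1→111  1→111  0→000  1→111  0→000  0→000
Codeword = 111111000111111000111000000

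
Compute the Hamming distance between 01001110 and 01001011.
XOR = 00000101, count of 1s = 2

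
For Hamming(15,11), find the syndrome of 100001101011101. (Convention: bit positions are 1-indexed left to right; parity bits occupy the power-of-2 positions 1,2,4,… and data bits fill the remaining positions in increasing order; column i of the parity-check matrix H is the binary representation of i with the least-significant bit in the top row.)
Syndrome s = H · r^T (mod 2), r = 100001101011101:
  s[0] = (101010101010101)·(100001101011101) mod 2 = 1+0+0+0+0+0+1+0+1+0+1+0+1+0+1 mod 2 = 0
  s[1] = (011001100110011)·(100001101011101) mod 2 = 0+0+0+0+0+1+1+0+0+0+1+0+0+0+1 mod 2 = 0
  s[2] = (000111100001111)·(100001101011101) mod 2 = 0+0+0+0+0+1+1+0+0+0+0+1+1+0+1 mod 2 = 1
  s[3] = (000000011111111)·(100001101011101) mod 2 = 0+0+0+0+0+0+0+0+1+0+1+1+1+0+1 mod 2 = 1
Syndrome = 0011
Non-zero syndrome: error at position 12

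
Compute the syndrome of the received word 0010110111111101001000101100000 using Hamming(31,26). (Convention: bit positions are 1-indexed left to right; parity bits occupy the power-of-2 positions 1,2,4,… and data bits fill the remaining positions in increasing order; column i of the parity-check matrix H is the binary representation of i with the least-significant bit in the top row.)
Syndrome s = H · r^T (mod 2), r = 0010110111111101001000101100000:
  s[0] = (1010101010101010101010101010101)·(0010110111111101001000101100000) mod 2 = 0+0+1+0+1+0+0+0+1+0+1+0+1+0+0+0+0+0+1+0+0+0+1+0+1+0+0+0+0+0+0 mod 2 = 0
  s[1] = (0110011001100110011001100110011)·(0010110111111101001000101100000) mod 2 = 0+0+1+0+0+1+0+0+0+1+1+0+0+1+0+0+0+0+1+0+0+0+1+0+0+1+0+0+0+0+0 mod 2 = 0
  s[2] = (0001111000011110000111100001111)·(0010110111111101001000101100000) mod 2 = 0+0+0+0+1+1+0+0+0+0+0+1+1+1+0+0+0+0+0+0+0+0+1+0+0+0+0+0+0+0+0 mod 2 = 0
  s[3] = (0000000111111110000000011111111)·(0010110111111101001000101100000) mod 2 = 0+0+0+0+0+0+0+1+1+1+1+1+1+1+0+0+0+0+0+0+0+0+0+0+1+1+0+0+0+0+0 mod 2 = 1
  s[4] = (0000000000000001111111111111111)·(0010110111111101001000101100000) mod 2 = 0+0+0+0+0+0+0+0+0+0+0+0+0+0+0+1+0+0+1+0+0+0+1+0+1+1+0+0+0+0+0 mod 2 = 1
Syndrome = 00011
Non-zero syndrome: error at position 24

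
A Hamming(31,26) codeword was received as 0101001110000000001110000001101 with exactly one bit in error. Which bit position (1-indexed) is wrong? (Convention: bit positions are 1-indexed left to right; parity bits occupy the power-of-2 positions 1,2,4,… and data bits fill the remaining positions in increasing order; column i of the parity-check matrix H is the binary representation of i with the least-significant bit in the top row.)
Syndrome s = H · r^T (mod 2), r = 0101001110000000001110000001101:
  s[0] = (1010101010101010101010101010101)·(0101001110000000001110000001101) mod 2 = 0+0+0+0+0+0+1+0+1+0+0+0+0+0+0+0+0+0+1+0+1+0+0+0+0+0+0+0+1+0+1 mod 2 = 0
  s[1] = (0110011001100110011001100110011)·(0101001110000000001110000001101) mod 2 = 0+1+0+0+0+0+1+0+0+0+0+0+0+0+0+0+0+0+1+0+0+0+0+0+0+0+0+0+0+0+1 mod 2 = 0
  s[2] = (0001111000011110000111100001111)·(0101001110000000001110000001101) mod 2 = 0+0+0+1+0+0+1+0+0+0+0+0+0+0+0+0+0+0+0+1+1+0+0+0+0+0+0+1+1+0+1 mod 2 = 1
  s[3] = (0000000111111110000000011111111)·(0101001110000000001110000001101) mod 2 = 0+0+0+0+0+0+0+1+1+0+0+0+0+0+0+0+0+0+0+0+0+0+0+0+0+0+0+1+1+0+1 mod 2 = 1
  s[4] = (0000000000000001111111111111111)·(0101001110000000001110000001101) mod 2 = 0+0+0+0+0+0+0+0+0+0+0+0+0+0+0+0+0+0+1+1+1+0+0+0+0+0+0+1+1+0+1 mod 2 = 0
Syndrome = 00110
Column i of H is the binary representation of i, so the syndrome is the binary index of the flipped bit.
Read s = 00110 with s[0] as LSB: 0·2^0 + 0·2^1 + 1·2^2 + 1·2^3 + 0·2^4 = 12.
Error is at bit position 12.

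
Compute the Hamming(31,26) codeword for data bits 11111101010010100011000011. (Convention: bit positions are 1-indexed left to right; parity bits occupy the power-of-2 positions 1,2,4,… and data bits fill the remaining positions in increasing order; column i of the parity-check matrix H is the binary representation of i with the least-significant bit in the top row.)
Codeword c = d · G (mod 2), d = 11111101010010100011000011:
  c[0] = d·G[:,0] = (11111101010010100011000011)·(11011010101101010101010101) mod 2 = 1+1+0+1+1+0+0+0+0+0+0+0+0+0+0+0+0+0+0+1+0+0+0+0+0+1 mod 2 = 0
  c[1] = d·G[:,1] = (11111101010010100011000011)·(10110110011011001100110011) mod 2 = 1+0+1+1+0+1+0+0+0+1+0+0+1+0+0+0+0+0+0+0+0+0+0+0+1+1 mod 2 = 0
  c[2] = d·G[:,2] = (11111101010010100011000011)·(10000000000000000000000000) mod 2 = 1+0+0+0+0+0+0+0+0+0+0+0+0+0+0+0+0+0+0+0+0+0+0+0+0+0 mod 2 = 1
  c[3] = d·G[:,3] = (11111101010010100011000011)·(01110001111000111100001111) mod 2 = 0+1+1+1+0+0+0+1+0+1+0+0+0+0+1+0+0+0+0+0+0+0+0+0+1+1 mod 2 = 0
  c[4] = d·G[:,4] = (11111101010010100011000011)·(01000000000000000000000000) mod 2 = 0+1+0+0+0+0+0+0+0+0+0+0+0+0+0+0+0+0+0+0+0+0+0+0+0+0 mod 2 = 1
  c[5] = d·G[:,5] = (11111101010010100011000011)·(00100000000000000000000000) mod 2 = 0+0+1+0+0+0+0+0+0+0+0+0+0+0+0+0+0+0+0+0+0+0+0+0+0+0 mod 2 = 1
  c[6] = d·G[:,6] = (11111101010010100011000011)·(00010000000000000000000000) mod 2 = 0+0+0+1+0+0+0+0+0+0+0+0+0+0+0+0+0+0+0+0+0+0+0+0+0+0 mod 2 = 1
  c[7] = d·G[:,7] = (11111101010010100011000011)·(00001111111000000011111111) mod 2 = 0+0+0+0+1+1+0+1+0+1+0+0+0+0+0+0+0+0+1+1+0+0+0+0+1+1 mod 2 = 0
  c[8] = d·G[:,8] = (11111101010010100011000011)·(00001000000000000000000000) mod 2 = 0+0+0+0+1+0+0+0+0+0+0+0+0+0+0+0+0+0+0+0+0+0+0+0+0+0 mod 2 = 1
  c[9] = d·G[:,9] = (11111101010010100011000011)·(00000100000000000000000000) mod 2 = 0+0+0+0+0+1+0+0+0+0+0+0+0+0+0+0+0+0+0+0+0+0+0+0+0+0 mod 2 = 1
  c[10] = d·G[:,10] = (11111101010010100011000011)·(00000010000000000000000000) mod 2 = 0+0+0+0+0+0+0+0+0+0+0+0+0+0+0+0+0+0+0+0+0+0+0+0+0+0 mod 2 = 0
  c[11] = d·G[:,11] = (11111101010010100011000011)·(00000001000000000000000000) mod 2 = 0+0+0+0+0+0+0+1+0+0+0+0+0+0+0+0+0+0+0+0+0+0+0+0+0+0 mod 2 = 1
  c[12] = d·G[:,12] = (11111101010010100011000011)·(00000000100000000000000000) mod 2 = 0+0+0+0+0+0+0+0+0+0+0+0+0+0+0+0+0+0+0+0+0+0+0+0+0+0 mod 2 = 0
  c[13] = d·G[:,13] = (11111101010010100011000011)·(00000000010000000000000000) mod 2 = 0+0+0+0+0+0+0+0+0+1+0+0+0+0+0+0+0+0+0+0+0+0+0+0+0+0 mod 2 = 1
  c[14] = d·G[:,14] = (11111101010010100011000011)·(00000000001000000000000000) mod 2 = 0+0+0+0+0+0+0+0+0+0+0+0+0+0+0+0+0+0+0+0+0+0+0+0+0+0 mod 2 = 0
  c[15] = d·G[:,15] = (11111101010010100011000011)·(00000000000111111111111111) mod 2 = 0+0+0+0+0+0+0+0+0+0+0+0+1+0+1+0+0+0+1+1+0+0+0+0+1+1 mod 2 = 0
  c[16] = d·G[:,16] = (11111101010010100011000011)·(00000000000100000000000000) mod 2 = 0+0+0+0+0+0+0+0+0+0+0+0+0+0+0+0+0+0+0+0+0+0+0+0+0+0 mod 2 = 0
  c[17] = d·G[:,17] = (11111101010010100011000011)·(00000000000010000000000000) mod 2 = 0+0+0+0+0+0+0+0+0+0+0+0+1+0+0+0+0+0+0+0+0+0+0+0+0+0 mod 2 = 1
  c[18] = d·G[:,18] = (11111101010010100011000011)·(00000000000001000000000000) mod 2 = 0+0+0+0+0+0+0+0+0+0+0+0+0+0+0+0+0+0+0+0+0+0+0+0+0+0 mod 2 = 0
  c[19] = d·G[:,19] = (11111101010010100011000011)·(00000000000000100000000000) mod 2 = 0+0+0+0+0+0+0+0+0+0+0+0+0+0+1+0+0+0+0+0+0+0+0+0+0+0 mod 2 = 1
  c[20] = d·G[:,20] = (11111101010010100011000011)·(00000000000000010000000000) mod 2 = 0+0+0+0+0+0+0+0+0+0+0+0+0+0+0+0+0+0+0+0+0+0+0+0+0+0 mod 2 = 0
  c[21] = d·G[:,21] = (11111101010010100011000011)·(00000000000000001000000000) mod 2 = 0+0+0+0+0+0+0+0+0+0+0+0+0+0+0+0+0+0+0+0+0+0+0+0+0+0 mod 2 = 0
  c[22] = d·G[:,22] = (11111101010010100011000011)·(00000000000000000100000000) mod 2 = 0+0+0+0+0+0+0+0+0+0+0+0+0+0+0+0+0+0+0+0+0+0+0+0+0+0 mod 2 = 0
  c[23] = d·G[:,23] = (11111101010010100011000011)·(00000000000000000010000000) mod 2 = 0+0+0+0+0+0+0+0+0+0+0+0+0+0+0+0+0+0+1+0+0+0+0+0+0+0 mod 2 = 1
  c[24] = d·G[:,24] = (11111101010010100011000011)·(00000000000000000001000000) mod 2 = 0+0+0+0+0+0+0+0+0+0+0+0+0+0+0+0+0+0+0+1+0+0+0+0+0+0 mod 2 = 1
  c[25] = d·G[:,25] = (11111101010010100011000011)·(00000000000000000000100000) mod 2 = 0+0+0+0+0+0+0+0+0+0+0+0+0+0+0+0+0+0+0+0+0+0+0+0+0+0 mod 2 = 0
  c[26] = d·G[:,26] = (11111101010010100011000011)·(00000000000000000000010000) mod 2 = 0+0+0+0+0+0+0+0+0+0+0+0+0+0+0+0+0+0+0+0+0+0+0+0+0+0 mod 2 = 0
  c[27] = d·G[:,27] = (11111101010010100011000011)·(00000000000000000000001000) mod 2 = 0+0+0+0+0+0+0+0+0+0+0+0+0+0+0+0+0+0+0+0+0+0+0+0+0+0 mod 2 = 0
  c[28] = d·G[:,28] = (11111101010010100011000011)·(00000000000000000000000100) mod 2 = 0+0+0+0+0+0+0+0+0+0+0+0+0+0+0+0+0+0+0+0+0+0+0+0+0+0 mod 2 = 0
  c[29] = d·G[:,29] = (11111101010010100011000011)·(00000000000000000000000010) mod 2 = 0+0+0+0+0+0+0+0+0+0+0+0+0+0+0+0+0+0+0+0+0+0+0+0+1+0 mod 2 = 1
  c[30] = d·G[:,30] = (11111101010010100011000011)·(00000000000000000000000001) mod 2 = 0+0+0+0+0+0+0+0+0+0+0+0+0+0+0+0+0+0+0+0+0+0+0+0+0+1 mod 2 = 1
Codeword = 0010111011010100010100011000011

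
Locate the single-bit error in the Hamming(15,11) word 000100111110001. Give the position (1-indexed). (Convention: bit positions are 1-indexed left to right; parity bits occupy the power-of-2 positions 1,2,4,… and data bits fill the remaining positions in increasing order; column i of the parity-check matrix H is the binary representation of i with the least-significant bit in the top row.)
Syndrome s = H · r^T (mod 2), r = 000100111110001:
  s[0] = (101010101010101)·(000100111110001) mod 2 = 0+0+0+0+0+0+1+0+1+0+1+0+0+0+1 mod 2 = 0
  s[1] = (011001100110011)·(000100111110001) mod 2 = 0+0+0+0+0+0+1+0+0+1+1+0+0+0+1 mod 2 = 0
  s[2] = (000111100001111)·(000100111110001) mod 2 = 0+0+0+1+0+0+1+0+0+0+0+0+0+0+1 mod 2 = 1
  s[3] = (000000011111111)·(000100111110001) mod 2 = 0+0+0+0+0+0+0+1+1+1+1+0+0+0+1 mod 2 = 1
Syndrome = 0011
Column i of H is the binary representation of i, so the syndrome is the binary index of the flipped bit.
Read s = 0011 with s[0] as LSB: 0·2^0 + 0·2^1 + 1·2^2 + 1·2^3 = 12.
Error is at bit position 12.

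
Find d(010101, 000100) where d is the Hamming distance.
XOR = 010001, count of 1s = 2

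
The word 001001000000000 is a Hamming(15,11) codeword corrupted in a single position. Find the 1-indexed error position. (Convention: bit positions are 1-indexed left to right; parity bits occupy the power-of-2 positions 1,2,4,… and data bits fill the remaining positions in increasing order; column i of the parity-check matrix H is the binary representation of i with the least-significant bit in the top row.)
Syndrome s = H · r^T (mod 2), r = 001001000000000:
  s[0] = (101010101010101)·(001001000000000) mod 2 = 0+0+1+0+0+0+0+0+0+0+0+0+0+0+0 mod 2 = 1
  s[1] = (011001100110011)·(001001000000000) mod 2 = 0+0+1+0+0+1+0+0+0+0+0+0+0+0+0 mod 2 = 0
  s[2] = (000111100001111)·(001001000000000) mod 2 = 0+0+0+0+0+1+0+0+0+0+0+0+0+0+0 mod 2 = 1
  s[3] = (000000011111111)·(001001000000000) mod 2 = 0+0+0+0+0+0+0+0+0+0+0+0+0+0+0 mod 2 = 0
Syndrome = 1010
Column i of H is the binary representation of i, so the syndrome is the binary index of the flipped bit.
Read s = 1010 with s[0] as LSB: 1·2^0 + 0·2^1 + 1·2^2 + 0·2^3 = 5.
Error is at bit position 5.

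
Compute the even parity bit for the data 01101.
Sum of data bits: 0+1+1+0+1 = 3.
3 mod 2 = 1, so parity bit = 1.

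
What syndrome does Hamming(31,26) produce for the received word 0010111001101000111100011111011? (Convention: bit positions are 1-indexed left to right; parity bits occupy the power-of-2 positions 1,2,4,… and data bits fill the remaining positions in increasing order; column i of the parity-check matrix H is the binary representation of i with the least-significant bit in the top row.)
Syndrome s = H · r^T (mod 2), r = 0010111001101000111100011111011:
  s[0] = (1010101010101010101010101010101)·(0010111001101000111100011111011) mod 2 = 0+0+1+0+1+0+1+0+0+0+1+0+1+0+0+0+1+0+1+0+0+0+0+0+1+0+1+0+0+0+1 mod 2 = 0
  s[1] = (0110011001100110011001100110011)·(0010111001101000111100011111011) mod 2 = 0+0+1+0+0+1+1+0+0+1+1+0+0+0+0+0+0+1+1+0+0+0+0+0+0+1+1+0+0+1+1 mod 2 = 1
  s[2] = (0001111000011110000111100001111)·(0010111001101000111100011111011) mod 2 = 0+0+0+0+1+1+1+0+0+0+0+0+1+0+0+0+0+0+0+1+0+0+0+0+0+0+0+1+0+1+1 mod 2 = 0
  s[3] = (0000000111111110000000011111111)·(0010111001101000111100011111011) mod 2 = 0+0+0+0+0+0+0+0+0+1+1+0+1+0+0+0+0+0+0+0+0+0+0+1+1+1+1+1+0+1+1 mod 2 = 0
  s[4] = (0000000000000001111111111111111)·(0010111001101000111100011111011) mod 2 = 0+0+0+0+0+0+0+0+0+0+0+0+0+0+0+0+1+1+1+1+0+0+0+1+1+1+1+1+0+1+1 mod 2 = 1
Syndrome = 01001
Non-zero syndrome: error at position 18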